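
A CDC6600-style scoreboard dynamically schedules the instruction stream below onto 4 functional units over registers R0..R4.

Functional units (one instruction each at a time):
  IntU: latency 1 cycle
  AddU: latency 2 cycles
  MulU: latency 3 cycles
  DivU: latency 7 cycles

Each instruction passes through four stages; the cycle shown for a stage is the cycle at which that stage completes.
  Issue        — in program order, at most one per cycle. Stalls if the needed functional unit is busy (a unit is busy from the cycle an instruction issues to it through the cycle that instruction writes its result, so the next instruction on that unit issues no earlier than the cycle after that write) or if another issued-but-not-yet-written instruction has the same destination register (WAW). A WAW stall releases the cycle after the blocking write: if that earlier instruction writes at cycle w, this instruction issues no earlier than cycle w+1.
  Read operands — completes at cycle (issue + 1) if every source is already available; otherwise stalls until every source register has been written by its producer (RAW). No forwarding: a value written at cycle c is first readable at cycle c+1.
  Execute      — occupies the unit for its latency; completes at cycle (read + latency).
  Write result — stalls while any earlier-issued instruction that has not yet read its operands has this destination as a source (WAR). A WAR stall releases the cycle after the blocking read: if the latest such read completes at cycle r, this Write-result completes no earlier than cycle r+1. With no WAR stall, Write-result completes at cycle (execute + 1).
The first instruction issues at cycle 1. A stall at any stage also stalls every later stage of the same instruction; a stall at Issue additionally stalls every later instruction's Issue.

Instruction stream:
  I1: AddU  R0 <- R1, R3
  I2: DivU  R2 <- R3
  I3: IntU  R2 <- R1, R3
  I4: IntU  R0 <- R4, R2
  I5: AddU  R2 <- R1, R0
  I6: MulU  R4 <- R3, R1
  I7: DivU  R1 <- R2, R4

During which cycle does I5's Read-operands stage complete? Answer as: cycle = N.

c1: I1 issues→AddU
c2: I1 reads | I2 issues→DivU
c3: I2 reads
c4: I1 exec-done
c5: I1 writes R0
c10: I2 exec-done
c11: I2 writes R2
c12: I3 issues→IntU
c13: I3 reads
c14: I3 exec-done
c15: I3 writes R2
c16: I4 issues→IntU
c17: I4 reads | I5 issues→AddU
c18: I4 exec-done | I6 issues→MulU
c19: I4 writes R0 | I6 reads | I7 issues→DivU
c20: I5 reads
c22: I5 exec-done | I6 exec-done
c23: I5 writes R2 | I6 writes R4
c24: I7 reads
c31: I7 exec-done
c32: I7 writes R1

cycle = 20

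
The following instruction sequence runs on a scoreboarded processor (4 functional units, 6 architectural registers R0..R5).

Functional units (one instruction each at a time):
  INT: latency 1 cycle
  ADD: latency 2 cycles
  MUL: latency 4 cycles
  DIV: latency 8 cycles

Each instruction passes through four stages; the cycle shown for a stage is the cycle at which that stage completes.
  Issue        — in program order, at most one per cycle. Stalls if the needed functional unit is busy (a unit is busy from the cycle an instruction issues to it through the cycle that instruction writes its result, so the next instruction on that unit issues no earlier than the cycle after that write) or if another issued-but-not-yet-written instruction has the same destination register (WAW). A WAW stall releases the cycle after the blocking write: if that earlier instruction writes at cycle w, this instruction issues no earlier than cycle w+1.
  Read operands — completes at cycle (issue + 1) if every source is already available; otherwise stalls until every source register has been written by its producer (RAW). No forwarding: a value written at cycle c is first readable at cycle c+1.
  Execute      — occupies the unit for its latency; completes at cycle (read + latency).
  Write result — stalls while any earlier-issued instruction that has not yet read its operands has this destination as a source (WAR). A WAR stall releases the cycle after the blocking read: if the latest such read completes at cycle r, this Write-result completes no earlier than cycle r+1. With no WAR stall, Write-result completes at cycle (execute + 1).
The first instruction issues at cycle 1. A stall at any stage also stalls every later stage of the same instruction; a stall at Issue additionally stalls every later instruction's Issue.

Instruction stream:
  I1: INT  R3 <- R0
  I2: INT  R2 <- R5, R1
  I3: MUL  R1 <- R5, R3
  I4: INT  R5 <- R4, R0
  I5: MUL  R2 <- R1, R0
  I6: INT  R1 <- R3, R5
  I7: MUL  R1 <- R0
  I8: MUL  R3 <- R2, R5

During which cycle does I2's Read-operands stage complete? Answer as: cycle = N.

cycle = 6

[1] issue I1 (INT)
[2] I1 read-ops
[3] I1 finished on INT
[4] I1→R3
[5] issue I2 (INT)
[6] I2 read-ops, issue I3 (MUL)
[7] I2 finished on INT, I3 read-ops
[8] I2→R2
[9] issue I4 (INT)
[10] I4 read-ops
[11] I3 finished on MUL, I4 finished on INT
[12] I3→R1, I4→R5
[13] issue I5 (MUL)
[14] I5 read-ops, issue I6 (INT)
[15] I6 read-ops
[16] I6 finished on INT
[17] I6→R1
[18] I5 finished on MUL
[19] I5→R2
[20] issue I7 (MUL)
[21] I7 read-ops
[25] I7 finished on MUL
[26] I7→R1
[27] issue I8 (MUL)
[28] I8 read-ops
[32] I8 finished on MUL
[33] I8→R3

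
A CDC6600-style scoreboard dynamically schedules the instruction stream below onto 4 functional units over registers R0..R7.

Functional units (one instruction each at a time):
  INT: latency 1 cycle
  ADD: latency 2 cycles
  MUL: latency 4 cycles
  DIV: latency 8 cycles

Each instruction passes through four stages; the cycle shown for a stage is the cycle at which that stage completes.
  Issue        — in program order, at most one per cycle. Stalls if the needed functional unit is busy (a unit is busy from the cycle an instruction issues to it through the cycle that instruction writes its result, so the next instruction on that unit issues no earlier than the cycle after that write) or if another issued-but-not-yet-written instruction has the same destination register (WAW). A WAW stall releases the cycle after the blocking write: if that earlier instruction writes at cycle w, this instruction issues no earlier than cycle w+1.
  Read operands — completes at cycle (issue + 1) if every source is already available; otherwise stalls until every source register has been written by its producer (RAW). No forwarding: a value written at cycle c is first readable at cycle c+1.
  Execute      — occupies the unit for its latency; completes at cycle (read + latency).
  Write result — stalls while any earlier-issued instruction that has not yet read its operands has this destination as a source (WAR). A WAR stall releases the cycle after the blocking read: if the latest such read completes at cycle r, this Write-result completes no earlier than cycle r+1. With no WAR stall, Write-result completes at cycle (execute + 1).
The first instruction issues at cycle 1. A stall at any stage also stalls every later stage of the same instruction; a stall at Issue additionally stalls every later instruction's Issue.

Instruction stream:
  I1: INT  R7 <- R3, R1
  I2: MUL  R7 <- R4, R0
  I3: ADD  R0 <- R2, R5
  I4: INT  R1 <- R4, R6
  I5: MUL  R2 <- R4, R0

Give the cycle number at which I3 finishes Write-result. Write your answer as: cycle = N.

t=1  I1 dispatched to INT
t=2  I1 operands ready
t=3  I1 complete
t=4  R7←I1
t=5  I2 dispatched to MUL
t=6  I2 operands ready, I3 dispatched to ADD
t=7  I3 operands ready, I4 dispatched to INT
t=8  I4 operands ready
t=9  I3 complete, I4 complete
t=10  I2 complete, R0←I3, R1←I4
t=11  R7←I2
t=12  I5 dispatched to MUL
t=13  I5 operands ready
t=17  I5 complete
t=18  R2←I5

cycle = 10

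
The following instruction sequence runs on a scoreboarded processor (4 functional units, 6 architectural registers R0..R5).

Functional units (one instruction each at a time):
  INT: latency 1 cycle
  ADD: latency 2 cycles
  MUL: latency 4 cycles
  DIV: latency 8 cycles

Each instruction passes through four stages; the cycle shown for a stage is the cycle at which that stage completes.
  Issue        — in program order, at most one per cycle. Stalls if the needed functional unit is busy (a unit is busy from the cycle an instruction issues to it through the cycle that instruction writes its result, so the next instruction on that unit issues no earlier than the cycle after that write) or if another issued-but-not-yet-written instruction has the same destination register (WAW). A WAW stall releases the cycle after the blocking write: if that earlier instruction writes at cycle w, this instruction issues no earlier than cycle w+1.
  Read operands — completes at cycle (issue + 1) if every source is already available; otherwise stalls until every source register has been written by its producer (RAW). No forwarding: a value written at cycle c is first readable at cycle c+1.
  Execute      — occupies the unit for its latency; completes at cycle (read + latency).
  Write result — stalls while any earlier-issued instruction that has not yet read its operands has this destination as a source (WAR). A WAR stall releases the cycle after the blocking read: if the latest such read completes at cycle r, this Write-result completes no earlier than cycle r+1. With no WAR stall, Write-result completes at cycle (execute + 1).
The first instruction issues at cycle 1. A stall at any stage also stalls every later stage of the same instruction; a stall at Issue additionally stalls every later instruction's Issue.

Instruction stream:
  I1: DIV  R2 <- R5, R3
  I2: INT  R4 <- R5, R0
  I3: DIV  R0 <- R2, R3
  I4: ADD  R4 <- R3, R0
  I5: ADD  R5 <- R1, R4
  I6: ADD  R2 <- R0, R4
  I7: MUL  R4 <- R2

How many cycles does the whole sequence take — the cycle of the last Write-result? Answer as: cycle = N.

cycle = 42

t=1  I1 dispatched to DIV
t=2  I1 operands ready · I2 dispatched to INT
t=3  I2 operands ready
t=4  I2 complete
t=5  R4←I2
t=10  I1 complete
t=11  R2←I1
t=12  I3 dispatched to DIV
t=13  I3 operands ready · I4 dispatched to ADD
t=21  I3 complete
t=22  R0←I3
t=23  I4 operands ready
t=25  I4 complete
t=26  R4←I4
t=27  I5 dispatched to ADD
t=28  I5 operands ready
t=30  I5 complete
t=31  R5←I5
t=32  I6 dispatched to ADD
t=33  I6 operands ready · I7 dispatched to MUL
t=35  I6 complete
t=36  R2←I6
t=37  I7 operands ready
t=41  I7 complete
t=42  R4←I7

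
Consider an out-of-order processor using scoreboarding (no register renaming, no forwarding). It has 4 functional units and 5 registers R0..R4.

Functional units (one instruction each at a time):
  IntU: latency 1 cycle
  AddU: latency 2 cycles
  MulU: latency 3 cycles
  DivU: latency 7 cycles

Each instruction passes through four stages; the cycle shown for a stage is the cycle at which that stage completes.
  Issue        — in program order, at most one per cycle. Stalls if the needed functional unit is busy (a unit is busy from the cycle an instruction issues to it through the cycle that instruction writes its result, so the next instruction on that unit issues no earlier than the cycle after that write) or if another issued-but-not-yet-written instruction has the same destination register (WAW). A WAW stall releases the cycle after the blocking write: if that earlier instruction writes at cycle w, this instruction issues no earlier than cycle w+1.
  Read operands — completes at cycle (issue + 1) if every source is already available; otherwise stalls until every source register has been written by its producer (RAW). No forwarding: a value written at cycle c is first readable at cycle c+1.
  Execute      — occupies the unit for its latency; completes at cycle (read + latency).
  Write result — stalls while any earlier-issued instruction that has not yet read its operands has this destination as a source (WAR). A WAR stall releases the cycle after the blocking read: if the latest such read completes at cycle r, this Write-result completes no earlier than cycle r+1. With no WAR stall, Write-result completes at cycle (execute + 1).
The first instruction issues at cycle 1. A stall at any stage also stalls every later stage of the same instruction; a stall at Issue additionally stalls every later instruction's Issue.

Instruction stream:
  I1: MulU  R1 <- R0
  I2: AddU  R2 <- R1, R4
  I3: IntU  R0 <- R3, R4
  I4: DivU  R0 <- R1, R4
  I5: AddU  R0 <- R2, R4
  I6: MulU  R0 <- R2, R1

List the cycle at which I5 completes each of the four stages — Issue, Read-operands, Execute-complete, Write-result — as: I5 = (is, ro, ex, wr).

I5 = (17, 18, 20, 21)

t=1  I1 dispatched to MulU
t=2  I1 operands ready; I2 dispatched to AddU
t=3  I3 dispatched to IntU
t=4  I3 operands ready
t=5  I1 complete; I3 complete
t=6  R1←I1; R0←I3
t=7  I2 operands ready; I4 dispatched to DivU
t=8  I4 operands ready
t=9  I2 complete
t=10  R2←I2
t=15  I4 complete
t=16  R0←I4
t=17  I5 dispatched to AddU
t=18  I5 operands ready
t=20  I5 complete
t=21  R0←I5
t=22  I6 dispatched to MulU
t=23  I6 operands ready
t=26  I6 complete
t=27  R0←I6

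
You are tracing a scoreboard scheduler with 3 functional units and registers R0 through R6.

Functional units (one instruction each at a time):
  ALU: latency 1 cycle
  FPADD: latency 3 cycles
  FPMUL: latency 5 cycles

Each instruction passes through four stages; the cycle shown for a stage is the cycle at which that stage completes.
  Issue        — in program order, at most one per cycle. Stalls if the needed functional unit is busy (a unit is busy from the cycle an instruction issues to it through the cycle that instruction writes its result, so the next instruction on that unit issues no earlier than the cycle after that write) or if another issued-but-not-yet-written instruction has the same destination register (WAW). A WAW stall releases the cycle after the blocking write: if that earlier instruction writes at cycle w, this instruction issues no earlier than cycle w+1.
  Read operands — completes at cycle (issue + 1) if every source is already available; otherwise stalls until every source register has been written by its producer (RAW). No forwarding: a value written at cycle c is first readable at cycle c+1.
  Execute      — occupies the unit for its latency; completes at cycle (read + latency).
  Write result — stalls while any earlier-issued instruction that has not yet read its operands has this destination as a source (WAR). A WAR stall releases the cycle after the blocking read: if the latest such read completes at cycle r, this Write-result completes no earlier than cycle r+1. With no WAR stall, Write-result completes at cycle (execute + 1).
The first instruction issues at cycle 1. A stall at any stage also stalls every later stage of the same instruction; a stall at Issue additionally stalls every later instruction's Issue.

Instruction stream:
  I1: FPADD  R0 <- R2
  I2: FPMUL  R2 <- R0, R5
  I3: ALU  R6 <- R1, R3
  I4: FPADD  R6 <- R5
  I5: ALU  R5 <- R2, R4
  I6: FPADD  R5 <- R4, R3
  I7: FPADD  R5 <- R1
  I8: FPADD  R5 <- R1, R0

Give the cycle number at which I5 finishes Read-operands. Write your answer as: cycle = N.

cycle = 14

  I1 | 1 | 2 | 5 | 6
  I2 | 2 | 7 | 12 | 13   RAW R0: wait I1 write@6
  I3 | 3 | 4 | 5 | 6
  I4 | 7 | 8 | 11 | 12   WAW R6: wait I3 write@6
  I5 | 8 | 14 | 15 | 16   RAW R2: wait I2 write@13
  I6 | 17 | 18 | 21 | 22   WAW R5: wait I5 write@16
  I7 | 23 | 24 | 27 | 28   struct: FPADD busy until I6 writes@22
  I8 | 29 | 30 | 33 | 34   struct: FPADD busy until I7 writes@28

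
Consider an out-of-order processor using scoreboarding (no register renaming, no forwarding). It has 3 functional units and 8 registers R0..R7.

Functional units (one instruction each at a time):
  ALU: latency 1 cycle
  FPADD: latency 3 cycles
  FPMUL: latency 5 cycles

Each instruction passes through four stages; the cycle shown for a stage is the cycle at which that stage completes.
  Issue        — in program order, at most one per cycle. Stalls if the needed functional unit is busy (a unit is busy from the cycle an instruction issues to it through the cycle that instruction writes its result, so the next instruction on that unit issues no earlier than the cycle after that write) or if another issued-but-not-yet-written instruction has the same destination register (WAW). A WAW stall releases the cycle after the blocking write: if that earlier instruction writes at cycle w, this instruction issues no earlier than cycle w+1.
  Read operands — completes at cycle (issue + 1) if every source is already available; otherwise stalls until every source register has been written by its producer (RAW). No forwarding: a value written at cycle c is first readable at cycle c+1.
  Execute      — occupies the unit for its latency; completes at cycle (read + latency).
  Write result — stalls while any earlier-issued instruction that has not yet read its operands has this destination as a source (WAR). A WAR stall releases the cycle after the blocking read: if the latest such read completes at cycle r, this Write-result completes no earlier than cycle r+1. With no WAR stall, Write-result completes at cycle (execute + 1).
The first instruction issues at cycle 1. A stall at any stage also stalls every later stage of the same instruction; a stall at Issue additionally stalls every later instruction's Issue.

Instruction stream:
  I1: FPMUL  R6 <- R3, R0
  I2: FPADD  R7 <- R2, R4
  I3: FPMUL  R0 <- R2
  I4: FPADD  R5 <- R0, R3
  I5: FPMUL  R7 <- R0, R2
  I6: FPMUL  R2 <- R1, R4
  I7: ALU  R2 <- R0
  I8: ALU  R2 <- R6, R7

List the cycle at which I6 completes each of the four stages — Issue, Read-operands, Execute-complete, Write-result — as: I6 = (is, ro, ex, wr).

I6 = (25, 26, 31, 32)

[1] I1→FPMUL
[2] I1 RO; I2→FPADD
[3] I2 RO
[6] I2 EX
[7] I1 EX; I2 WR R7
[8] I1 WR R6
[9] I3→FPMUL
[10] I3 RO; I4→FPADD
[15] I3 EX
[16] I3 WR R0
[17] I4 RO; I5→FPMUL
[18] I5 RO
[20] I4 EX
[21] I4 WR R5
[23] I5 EX
[24] I5 WR R7
[25] I6→FPMUL
[26] I6 RO
[31] I6 EX
[32] I6 WR R2
[33] I7→ALU
[34] I7 RO
[35] I7 EX
[36] I7 WR R2
[37] I8→ALU
[38] I8 RO
[39] I8 EX
[40] I8 WR R2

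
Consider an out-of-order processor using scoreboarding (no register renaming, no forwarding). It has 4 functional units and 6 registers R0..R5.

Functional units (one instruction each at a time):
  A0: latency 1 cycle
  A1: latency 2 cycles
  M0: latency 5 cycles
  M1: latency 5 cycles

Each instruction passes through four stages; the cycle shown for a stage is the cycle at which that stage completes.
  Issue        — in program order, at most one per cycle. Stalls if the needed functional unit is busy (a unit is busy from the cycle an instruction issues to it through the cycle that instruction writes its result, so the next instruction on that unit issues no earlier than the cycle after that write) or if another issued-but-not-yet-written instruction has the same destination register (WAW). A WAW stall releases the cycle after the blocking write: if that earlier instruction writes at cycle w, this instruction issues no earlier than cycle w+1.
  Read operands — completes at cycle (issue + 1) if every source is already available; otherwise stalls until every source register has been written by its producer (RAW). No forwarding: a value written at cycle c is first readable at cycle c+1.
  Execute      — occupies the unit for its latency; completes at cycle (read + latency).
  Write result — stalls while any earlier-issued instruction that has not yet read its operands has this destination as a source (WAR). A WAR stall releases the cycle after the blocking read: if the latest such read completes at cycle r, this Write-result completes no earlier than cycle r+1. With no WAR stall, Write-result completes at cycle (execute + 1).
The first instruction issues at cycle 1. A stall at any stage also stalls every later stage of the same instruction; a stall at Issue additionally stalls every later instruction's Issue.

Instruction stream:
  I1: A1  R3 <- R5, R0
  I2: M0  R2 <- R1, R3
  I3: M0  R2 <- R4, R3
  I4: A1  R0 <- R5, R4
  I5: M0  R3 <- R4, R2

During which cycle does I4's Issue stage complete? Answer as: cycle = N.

c1: I1 dispatched to A1
c2: I1 operands ready | I2 dispatched to M0
c4: I1 complete
c5: R3←I1
c6: I2 operands ready
c11: I2 complete
c12: R2←I2
c13: I3 dispatched to M0
c14: I3 operands ready | I4 dispatched to A1
c15: I4 operands ready
c17: I4 complete
c18: R0←I4
c19: I3 complete
c20: R2←I3
c21: I5 dispatched to M0
c22: I5 operands ready
c27: I5 complete
c28: R3←I5

cycle = 14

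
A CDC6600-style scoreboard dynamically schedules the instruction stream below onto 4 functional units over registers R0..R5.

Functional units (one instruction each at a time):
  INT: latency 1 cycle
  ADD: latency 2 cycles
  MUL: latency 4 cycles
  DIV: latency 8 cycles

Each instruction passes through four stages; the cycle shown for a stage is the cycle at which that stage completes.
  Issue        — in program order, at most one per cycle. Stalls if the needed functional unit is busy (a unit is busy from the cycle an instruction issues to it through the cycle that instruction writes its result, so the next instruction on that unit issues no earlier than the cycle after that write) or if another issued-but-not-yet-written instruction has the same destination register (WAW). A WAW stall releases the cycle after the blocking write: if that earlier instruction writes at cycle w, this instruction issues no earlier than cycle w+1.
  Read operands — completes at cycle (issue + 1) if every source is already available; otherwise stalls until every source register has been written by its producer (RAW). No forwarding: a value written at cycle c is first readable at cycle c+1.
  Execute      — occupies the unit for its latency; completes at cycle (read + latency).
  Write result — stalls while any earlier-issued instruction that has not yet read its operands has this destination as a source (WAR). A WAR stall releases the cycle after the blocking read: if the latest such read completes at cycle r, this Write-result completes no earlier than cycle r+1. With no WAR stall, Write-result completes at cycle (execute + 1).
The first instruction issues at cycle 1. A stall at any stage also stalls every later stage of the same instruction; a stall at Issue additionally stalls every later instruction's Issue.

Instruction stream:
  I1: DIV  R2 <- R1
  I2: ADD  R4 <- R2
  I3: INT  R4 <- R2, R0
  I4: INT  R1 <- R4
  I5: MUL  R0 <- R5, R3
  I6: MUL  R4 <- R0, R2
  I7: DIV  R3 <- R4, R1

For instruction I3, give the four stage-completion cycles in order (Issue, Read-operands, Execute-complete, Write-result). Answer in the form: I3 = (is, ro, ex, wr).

cycle 1: I1→DIV
cycle 2: I1 RO | I2→ADD
cycle 10: I1 EX
cycle 11: I1 WR R2
cycle 12: I2 RO
cycle 14: I2 EX
cycle 15: I2 WR R4
cycle 16: I3→INT
cycle 17: I3 RO
cycle 18: I3 EX
cycle 19: I3 WR R4
cycle 20: I4→INT
cycle 21: I4 RO | I5→MUL
cycle 22: I4 EX | I5 RO
cycle 23: I4 WR R1
cycle 26: I5 EX
cycle 27: I5 WR R0
cycle 28: I6→MUL
cycle 29: I6 RO | I7→DIV
cycle 33: I6 EX
cycle 34: I6 WR R4
cycle 35: I7 RO
cycle 43: I7 EX
cycle 44: I7 WR R3

I3 = (16, 17, 18, 19)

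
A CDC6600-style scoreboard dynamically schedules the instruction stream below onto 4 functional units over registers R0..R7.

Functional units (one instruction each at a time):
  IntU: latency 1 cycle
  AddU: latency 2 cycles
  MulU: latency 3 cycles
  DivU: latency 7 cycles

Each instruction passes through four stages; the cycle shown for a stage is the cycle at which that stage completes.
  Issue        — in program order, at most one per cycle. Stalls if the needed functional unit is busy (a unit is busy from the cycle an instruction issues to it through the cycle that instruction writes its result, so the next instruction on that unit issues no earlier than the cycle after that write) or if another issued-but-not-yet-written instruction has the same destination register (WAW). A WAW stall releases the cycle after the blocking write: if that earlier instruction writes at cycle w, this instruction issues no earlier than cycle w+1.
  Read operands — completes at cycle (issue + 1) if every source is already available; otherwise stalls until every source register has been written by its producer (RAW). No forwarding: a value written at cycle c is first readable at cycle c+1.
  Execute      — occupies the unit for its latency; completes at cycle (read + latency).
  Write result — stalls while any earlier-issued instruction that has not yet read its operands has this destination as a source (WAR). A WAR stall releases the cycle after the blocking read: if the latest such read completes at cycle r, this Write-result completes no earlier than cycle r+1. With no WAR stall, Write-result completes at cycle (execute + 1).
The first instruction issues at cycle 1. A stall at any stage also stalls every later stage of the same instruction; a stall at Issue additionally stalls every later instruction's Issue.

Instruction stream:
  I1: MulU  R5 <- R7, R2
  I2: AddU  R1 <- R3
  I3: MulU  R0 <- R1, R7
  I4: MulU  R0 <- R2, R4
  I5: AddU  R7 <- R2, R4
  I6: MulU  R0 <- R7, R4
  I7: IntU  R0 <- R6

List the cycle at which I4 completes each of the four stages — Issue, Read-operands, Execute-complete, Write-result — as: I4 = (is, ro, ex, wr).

[I1] 1/2/5/6
[I2] 2/3/5/6
[I3] 7/8/11/12  (struct: MulU busy until I1 writes@6)
[I4] 13/14/17/18  (struct: MulU busy until I3 writes@12)
[I5] 14/15/17/18
[I6] 19/20/23/24  (struct: MulU busy until I4 writes@18)
[I7] 25/26/27/28  (WAW R0: wait I6 write@24)

I4 = (13, 14, 17, 18)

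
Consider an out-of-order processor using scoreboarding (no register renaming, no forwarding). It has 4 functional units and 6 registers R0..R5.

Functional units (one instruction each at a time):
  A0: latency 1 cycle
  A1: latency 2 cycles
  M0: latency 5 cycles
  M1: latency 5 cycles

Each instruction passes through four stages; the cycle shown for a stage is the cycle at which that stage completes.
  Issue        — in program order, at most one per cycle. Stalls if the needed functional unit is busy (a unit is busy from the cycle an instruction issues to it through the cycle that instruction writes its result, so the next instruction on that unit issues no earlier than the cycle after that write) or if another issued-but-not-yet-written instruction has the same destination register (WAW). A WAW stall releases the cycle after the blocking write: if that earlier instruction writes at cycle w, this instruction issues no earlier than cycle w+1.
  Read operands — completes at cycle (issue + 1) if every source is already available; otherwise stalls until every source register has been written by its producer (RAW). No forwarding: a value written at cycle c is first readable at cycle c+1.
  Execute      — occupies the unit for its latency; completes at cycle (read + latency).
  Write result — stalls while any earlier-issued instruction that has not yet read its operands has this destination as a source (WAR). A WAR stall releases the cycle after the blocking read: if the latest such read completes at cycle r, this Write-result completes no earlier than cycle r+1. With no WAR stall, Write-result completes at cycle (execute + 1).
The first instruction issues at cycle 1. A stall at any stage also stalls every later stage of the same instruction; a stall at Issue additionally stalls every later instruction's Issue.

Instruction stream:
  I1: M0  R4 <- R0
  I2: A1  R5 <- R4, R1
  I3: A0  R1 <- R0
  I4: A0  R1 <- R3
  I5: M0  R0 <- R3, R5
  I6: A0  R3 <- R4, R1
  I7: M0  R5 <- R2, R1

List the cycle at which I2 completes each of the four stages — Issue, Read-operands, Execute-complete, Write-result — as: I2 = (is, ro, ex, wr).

I1 -> (1, 2, 7, 8)
I2 -> (2, 9, 11, 12)  // RAW R4: wait I1 write@8
I3 -> (3, 4, 5, 10)  // WAR R1: wait I2 read@9
I4 -> (11, 12, 13, 14)  // struct: A0 busy until I3 writes@10
I5 -> (12, 13, 18, 19)
I6 -> (15, 16, 17, 18)  // struct: A0 busy until I4 writes@14
I7 -> (20, 21, 26, 27)  // struct: M0 busy until I5 writes@19

I2 = (2, 9, 11, 12)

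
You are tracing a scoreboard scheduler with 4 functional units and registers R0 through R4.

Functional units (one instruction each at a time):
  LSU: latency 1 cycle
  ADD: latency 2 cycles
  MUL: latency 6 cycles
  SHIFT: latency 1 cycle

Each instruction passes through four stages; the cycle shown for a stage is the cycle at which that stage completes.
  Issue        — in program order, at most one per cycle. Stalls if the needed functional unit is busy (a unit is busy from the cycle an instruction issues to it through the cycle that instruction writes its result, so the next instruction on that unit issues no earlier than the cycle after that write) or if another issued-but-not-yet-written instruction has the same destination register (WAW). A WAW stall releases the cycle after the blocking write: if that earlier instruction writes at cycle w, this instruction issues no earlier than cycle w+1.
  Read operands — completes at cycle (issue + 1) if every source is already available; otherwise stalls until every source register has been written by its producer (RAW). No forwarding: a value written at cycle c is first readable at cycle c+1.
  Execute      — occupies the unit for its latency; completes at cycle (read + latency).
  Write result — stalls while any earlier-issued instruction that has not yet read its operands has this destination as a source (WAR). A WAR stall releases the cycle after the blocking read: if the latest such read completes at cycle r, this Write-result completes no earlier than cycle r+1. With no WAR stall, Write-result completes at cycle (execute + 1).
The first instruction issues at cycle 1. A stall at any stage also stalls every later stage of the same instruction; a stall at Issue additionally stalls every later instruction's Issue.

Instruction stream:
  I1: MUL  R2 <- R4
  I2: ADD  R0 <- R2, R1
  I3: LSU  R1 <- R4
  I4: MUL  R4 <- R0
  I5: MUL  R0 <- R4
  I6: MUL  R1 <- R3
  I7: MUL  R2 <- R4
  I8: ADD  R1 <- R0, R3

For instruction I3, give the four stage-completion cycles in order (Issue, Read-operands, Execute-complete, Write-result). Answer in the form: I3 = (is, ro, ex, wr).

I3 = (3, 4, 5, 11)

t=1  I1→MUL
t=2  I1 RO, I2→ADD
t=3  I3→LSU
t=4  I3 RO
t=5  I3 EX
t=8  I1 EX
t=9  I1 WR R2
t=10  I2 RO, I4→MUL
t=11  I3 WR R1
t=12  I2 EX
t=13  I2 WR R0
t=14  I4 RO
t=20  I4 EX
t=21  I4 WR R4
t=22  I5→MUL
t=23  I5 RO
t=29  I5 EX
t=30  I5 WR R0
t=31  I6→MUL
t=32  I6 RO
t=38  I6 EX
t=39  I6 WR R1
t=40  I7→MUL
t=41  I7 RO, I8→ADD
t=42  I8 RO
t=44  I8 EX
t=45  I8 WR R1
t=47  I7 EX
t=48  I7 WR R2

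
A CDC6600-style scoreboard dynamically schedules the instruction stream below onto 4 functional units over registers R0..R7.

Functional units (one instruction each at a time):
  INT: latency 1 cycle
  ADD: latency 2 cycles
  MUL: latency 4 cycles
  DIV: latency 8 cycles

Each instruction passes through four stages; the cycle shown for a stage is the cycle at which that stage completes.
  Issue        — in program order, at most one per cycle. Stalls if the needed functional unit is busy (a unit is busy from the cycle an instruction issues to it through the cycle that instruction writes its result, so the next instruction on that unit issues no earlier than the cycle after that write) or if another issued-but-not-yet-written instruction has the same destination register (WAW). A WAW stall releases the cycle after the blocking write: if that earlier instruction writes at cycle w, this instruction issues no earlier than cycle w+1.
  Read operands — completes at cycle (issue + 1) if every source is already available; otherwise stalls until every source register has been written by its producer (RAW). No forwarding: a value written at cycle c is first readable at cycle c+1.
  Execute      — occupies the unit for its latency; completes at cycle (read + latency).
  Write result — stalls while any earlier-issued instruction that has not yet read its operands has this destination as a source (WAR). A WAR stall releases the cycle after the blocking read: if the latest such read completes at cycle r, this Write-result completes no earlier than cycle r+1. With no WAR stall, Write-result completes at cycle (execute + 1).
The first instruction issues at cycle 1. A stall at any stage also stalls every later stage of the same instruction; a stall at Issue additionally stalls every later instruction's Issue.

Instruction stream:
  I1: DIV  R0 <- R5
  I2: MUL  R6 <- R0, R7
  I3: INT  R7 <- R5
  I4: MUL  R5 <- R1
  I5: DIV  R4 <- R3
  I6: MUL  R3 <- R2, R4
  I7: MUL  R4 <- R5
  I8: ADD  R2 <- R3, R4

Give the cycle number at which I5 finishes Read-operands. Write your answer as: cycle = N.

I1  is:1  ro:2  ex:10  wr:11
I2  is:2  ro:12  ex:16  wr:17  — RAW R0: wait I1 write@11
I3  is:3  ro:4  ex:5  wr:13  — WAR R7: wait I2 read@12
I4  is:18  ro:19  ex:23  wr:24  — struct: MUL busy until I2 writes@17
I5  is:19  ro:20  ex:28  wr:29
I6  is:25  ro:30  ex:34  wr:35  — struct: MUL busy until I4 writes@24, RAW R4: wait I5 write@29
I7  is:36  ro:37  ex:41  wr:42  — struct: MUL busy until I6 writes@35
I8  is:37  ro:43  ex:45  wr:46  — RAW R4: wait I7 write@42

cycle = 20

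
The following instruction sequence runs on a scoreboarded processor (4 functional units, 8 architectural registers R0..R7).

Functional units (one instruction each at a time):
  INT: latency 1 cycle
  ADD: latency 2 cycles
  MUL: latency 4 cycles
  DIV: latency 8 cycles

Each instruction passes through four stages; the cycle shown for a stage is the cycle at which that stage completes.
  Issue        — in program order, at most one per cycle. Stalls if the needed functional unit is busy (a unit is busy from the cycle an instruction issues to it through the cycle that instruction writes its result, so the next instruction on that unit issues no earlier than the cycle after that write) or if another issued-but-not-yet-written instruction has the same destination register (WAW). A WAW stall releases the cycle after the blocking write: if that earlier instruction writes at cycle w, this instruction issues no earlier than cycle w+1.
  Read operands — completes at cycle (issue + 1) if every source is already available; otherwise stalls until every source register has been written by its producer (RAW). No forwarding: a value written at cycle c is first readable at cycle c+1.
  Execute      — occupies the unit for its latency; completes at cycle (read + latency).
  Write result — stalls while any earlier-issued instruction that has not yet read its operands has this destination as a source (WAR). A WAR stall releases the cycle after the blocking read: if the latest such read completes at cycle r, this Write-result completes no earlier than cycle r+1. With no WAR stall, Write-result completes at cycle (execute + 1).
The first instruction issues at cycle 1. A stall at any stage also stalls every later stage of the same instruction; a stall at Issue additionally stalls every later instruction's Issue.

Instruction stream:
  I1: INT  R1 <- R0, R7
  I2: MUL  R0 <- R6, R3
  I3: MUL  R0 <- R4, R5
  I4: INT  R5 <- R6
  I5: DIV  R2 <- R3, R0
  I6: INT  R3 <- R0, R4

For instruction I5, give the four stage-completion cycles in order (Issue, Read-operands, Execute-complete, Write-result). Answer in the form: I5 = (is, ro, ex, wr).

I5 = (11, 16, 24, 25)

t=1  I1 issues→INT
t=2  I1 reads | I2 issues→MUL
t=3  I1 exec-done | I2 reads
t=4  I1 writes R1
t=7  I2 exec-done
t=8  I2 writes R0
t=9  I3 issues→MUL
t=10  I3 reads | I4 issues→INT
t=11  I4 reads | I5 issues→DIV
t=12  I4 exec-done
t=13  I4 writes R5
t=14  I3 exec-done | I6 issues→INT
t=15  I3 writes R0
t=16  I5 reads | I6 reads
t=17  I6 exec-done
t=18  I6 writes R3
t=24  I5 exec-done
t=25  I5 writes R2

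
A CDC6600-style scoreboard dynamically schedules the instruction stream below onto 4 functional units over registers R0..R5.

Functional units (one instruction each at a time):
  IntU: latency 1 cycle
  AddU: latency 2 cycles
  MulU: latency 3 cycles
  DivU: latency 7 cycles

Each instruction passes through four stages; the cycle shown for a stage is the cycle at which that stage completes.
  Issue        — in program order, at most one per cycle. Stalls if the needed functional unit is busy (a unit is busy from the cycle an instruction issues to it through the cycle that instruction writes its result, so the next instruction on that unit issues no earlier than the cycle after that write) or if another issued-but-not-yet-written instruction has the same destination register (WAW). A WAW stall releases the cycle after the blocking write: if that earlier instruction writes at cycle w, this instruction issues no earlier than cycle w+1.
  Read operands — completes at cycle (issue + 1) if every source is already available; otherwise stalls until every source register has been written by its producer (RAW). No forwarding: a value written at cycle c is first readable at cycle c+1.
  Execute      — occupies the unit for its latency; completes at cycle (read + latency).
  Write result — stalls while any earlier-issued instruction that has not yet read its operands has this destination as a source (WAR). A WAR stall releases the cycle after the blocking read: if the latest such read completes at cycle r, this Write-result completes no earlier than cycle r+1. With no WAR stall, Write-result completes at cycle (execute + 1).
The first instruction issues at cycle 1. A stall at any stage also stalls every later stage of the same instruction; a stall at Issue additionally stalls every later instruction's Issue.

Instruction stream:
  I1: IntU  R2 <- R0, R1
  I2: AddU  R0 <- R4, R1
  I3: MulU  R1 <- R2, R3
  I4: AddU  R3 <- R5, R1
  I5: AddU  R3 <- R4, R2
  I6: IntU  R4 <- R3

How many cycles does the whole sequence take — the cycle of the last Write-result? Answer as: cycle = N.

cycle = 21

t=1  issue I1 (IntU)
t=2  I1 read-ops; issue I2 (AddU)
t=3  I1 finished on IntU; I2 read-ops; issue I3 (MulU)
t=4  I1→R2
t=5  I2 finished on AddU; I3 read-ops
t=6  I2→R0
t=7  issue I4 (AddU)
t=8  I3 finished on MulU
t=9  I3→R1
t=10  I4 read-ops
t=12  I4 finished on AddU
t=13  I4→R3
t=14  issue I5 (AddU)
t=15  I5 read-ops; issue I6 (IntU)
t=17  I5 finished on AddU
t=18  I5→R3
t=19  I6 read-ops
t=20  I6 finished on IntU
t=21  I6→R4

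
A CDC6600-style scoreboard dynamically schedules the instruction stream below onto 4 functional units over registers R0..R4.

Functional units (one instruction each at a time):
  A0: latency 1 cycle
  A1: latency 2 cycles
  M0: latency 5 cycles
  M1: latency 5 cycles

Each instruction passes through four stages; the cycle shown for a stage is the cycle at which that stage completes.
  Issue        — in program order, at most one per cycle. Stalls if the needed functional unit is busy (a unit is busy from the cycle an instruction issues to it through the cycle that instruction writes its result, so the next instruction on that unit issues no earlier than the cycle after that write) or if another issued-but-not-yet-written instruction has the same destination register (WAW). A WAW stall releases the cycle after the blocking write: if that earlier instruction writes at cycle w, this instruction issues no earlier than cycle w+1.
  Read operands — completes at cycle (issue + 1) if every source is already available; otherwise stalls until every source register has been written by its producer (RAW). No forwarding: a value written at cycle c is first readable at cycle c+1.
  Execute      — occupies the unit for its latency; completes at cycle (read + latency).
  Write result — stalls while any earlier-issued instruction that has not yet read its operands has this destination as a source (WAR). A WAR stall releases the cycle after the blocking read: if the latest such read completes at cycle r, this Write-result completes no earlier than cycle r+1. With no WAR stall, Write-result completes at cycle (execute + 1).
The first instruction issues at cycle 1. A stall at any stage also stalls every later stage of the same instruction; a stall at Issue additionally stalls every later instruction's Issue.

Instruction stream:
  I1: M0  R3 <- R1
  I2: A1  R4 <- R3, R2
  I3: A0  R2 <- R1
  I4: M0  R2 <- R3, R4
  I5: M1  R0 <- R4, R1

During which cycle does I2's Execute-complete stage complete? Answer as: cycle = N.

I1  is:1  ro:2  ex:7  wr:8
I2  is:2  ro:9  ex:11  wr:12  — RAW R3: wait I1 write@8
I3  is:3  ro:4  ex:5  wr:10  — WAR R2: wait I2 read@9
I4  is:11  ro:13  ex:18  wr:19  — WAW R2: wait I3 write@10, RAW R4: wait I2 write@12
I5  is:12  ro:13  ex:18  wr:19

cycle = 11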